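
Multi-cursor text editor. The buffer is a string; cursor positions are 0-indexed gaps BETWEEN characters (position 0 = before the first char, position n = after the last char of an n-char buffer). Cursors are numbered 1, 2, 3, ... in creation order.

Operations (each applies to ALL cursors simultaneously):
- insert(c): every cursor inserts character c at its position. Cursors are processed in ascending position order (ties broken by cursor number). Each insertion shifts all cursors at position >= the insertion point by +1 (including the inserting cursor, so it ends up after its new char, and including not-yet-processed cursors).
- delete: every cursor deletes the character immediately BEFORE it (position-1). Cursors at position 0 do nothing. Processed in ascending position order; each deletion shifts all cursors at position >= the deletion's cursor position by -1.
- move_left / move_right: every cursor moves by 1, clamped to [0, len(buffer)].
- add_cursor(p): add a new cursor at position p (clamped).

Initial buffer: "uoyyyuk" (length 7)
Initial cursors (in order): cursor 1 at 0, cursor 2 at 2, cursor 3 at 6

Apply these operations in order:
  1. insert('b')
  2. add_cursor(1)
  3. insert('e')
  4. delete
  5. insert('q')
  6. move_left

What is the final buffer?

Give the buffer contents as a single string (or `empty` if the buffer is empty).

After op 1 (insert('b')): buffer="buobyyyubk" (len 10), cursors c1@1 c2@4 c3@9, authorship 1..2....3.
After op 2 (add_cursor(1)): buffer="buobyyyubk" (len 10), cursors c1@1 c4@1 c2@4 c3@9, authorship 1..2....3.
After op 3 (insert('e')): buffer="beeuobeyyyubek" (len 14), cursors c1@3 c4@3 c2@7 c3@13, authorship 114..22....33.
After op 4 (delete): buffer="buobyyyubk" (len 10), cursors c1@1 c4@1 c2@4 c3@9, authorship 1..2....3.
After op 5 (insert('q')): buffer="bqquobqyyyubqk" (len 14), cursors c1@3 c4@3 c2@7 c3@13, authorship 114..22....33.
After op 6 (move_left): buffer="bqquobqyyyubqk" (len 14), cursors c1@2 c4@2 c2@6 c3@12, authorship 114..22....33.

Answer: bqquobqyyyubqk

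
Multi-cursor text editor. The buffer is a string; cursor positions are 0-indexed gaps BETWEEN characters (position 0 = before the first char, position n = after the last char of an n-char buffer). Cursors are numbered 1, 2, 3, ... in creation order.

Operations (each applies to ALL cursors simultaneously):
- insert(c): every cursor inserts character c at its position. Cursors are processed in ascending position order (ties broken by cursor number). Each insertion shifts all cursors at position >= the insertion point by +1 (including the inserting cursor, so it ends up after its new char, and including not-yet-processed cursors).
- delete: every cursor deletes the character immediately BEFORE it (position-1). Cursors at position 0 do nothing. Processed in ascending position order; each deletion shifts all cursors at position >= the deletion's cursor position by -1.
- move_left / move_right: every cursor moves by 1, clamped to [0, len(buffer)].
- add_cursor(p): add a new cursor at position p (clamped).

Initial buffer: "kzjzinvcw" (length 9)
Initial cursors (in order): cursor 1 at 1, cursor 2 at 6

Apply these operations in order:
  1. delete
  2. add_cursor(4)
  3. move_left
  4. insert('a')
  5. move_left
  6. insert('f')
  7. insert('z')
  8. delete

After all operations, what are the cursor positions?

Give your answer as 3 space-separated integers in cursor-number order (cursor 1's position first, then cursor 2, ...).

Answer: 1 8 8

Derivation:
After op 1 (delete): buffer="zjzivcw" (len 7), cursors c1@0 c2@4, authorship .......
After op 2 (add_cursor(4)): buffer="zjzivcw" (len 7), cursors c1@0 c2@4 c3@4, authorship .......
After op 3 (move_left): buffer="zjzivcw" (len 7), cursors c1@0 c2@3 c3@3, authorship .......
After op 4 (insert('a')): buffer="azjzaaivcw" (len 10), cursors c1@1 c2@6 c3@6, authorship 1...23....
After op 5 (move_left): buffer="azjzaaivcw" (len 10), cursors c1@0 c2@5 c3@5, authorship 1...23....
After op 6 (insert('f')): buffer="fazjzaffaivcw" (len 13), cursors c1@1 c2@8 c3@8, authorship 11...2233....
After op 7 (insert('z')): buffer="fzazjzaffzzaivcw" (len 16), cursors c1@2 c2@11 c3@11, authorship 111...223233....
After op 8 (delete): buffer="fazjzaffaivcw" (len 13), cursors c1@1 c2@8 c3@8, authorship 11...2233....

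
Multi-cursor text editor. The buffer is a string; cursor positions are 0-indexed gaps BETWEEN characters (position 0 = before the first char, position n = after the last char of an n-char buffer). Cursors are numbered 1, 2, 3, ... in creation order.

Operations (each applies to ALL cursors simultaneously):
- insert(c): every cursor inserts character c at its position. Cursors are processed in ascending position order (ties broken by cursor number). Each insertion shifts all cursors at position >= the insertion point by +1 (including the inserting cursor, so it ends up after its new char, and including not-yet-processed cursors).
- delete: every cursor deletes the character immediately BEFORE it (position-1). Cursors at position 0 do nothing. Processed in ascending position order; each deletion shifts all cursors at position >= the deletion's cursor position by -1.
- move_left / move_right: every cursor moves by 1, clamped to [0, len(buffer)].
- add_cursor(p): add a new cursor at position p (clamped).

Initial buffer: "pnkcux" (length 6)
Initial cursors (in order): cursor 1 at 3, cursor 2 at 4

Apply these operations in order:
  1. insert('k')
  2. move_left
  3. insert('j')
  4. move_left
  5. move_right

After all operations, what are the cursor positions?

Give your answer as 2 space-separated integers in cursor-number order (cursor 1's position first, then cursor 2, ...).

After op 1 (insert('k')): buffer="pnkkckux" (len 8), cursors c1@4 c2@6, authorship ...1.2..
After op 2 (move_left): buffer="pnkkckux" (len 8), cursors c1@3 c2@5, authorship ...1.2..
After op 3 (insert('j')): buffer="pnkjkcjkux" (len 10), cursors c1@4 c2@7, authorship ...11.22..
After op 4 (move_left): buffer="pnkjkcjkux" (len 10), cursors c1@3 c2@6, authorship ...11.22..
After op 5 (move_right): buffer="pnkjkcjkux" (len 10), cursors c1@4 c2@7, authorship ...11.22..

Answer: 4 7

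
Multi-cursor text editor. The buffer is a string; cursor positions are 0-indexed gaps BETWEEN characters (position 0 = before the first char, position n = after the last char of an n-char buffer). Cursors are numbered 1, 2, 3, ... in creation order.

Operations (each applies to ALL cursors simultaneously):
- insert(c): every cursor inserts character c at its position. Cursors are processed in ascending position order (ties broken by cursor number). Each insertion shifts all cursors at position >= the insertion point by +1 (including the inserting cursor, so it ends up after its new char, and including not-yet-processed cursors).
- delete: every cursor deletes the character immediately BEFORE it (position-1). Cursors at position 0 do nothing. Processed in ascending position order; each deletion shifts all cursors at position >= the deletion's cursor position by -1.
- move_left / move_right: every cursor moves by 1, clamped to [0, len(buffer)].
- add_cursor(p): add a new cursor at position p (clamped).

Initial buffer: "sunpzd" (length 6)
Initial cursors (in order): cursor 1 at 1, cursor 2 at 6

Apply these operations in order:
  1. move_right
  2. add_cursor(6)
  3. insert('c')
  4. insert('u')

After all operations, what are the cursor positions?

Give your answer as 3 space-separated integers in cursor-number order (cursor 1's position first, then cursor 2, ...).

After op 1 (move_right): buffer="sunpzd" (len 6), cursors c1@2 c2@6, authorship ......
After op 2 (add_cursor(6)): buffer="sunpzd" (len 6), cursors c1@2 c2@6 c3@6, authorship ......
After op 3 (insert('c')): buffer="sucnpzdcc" (len 9), cursors c1@3 c2@9 c3@9, authorship ..1....23
After op 4 (insert('u')): buffer="sucunpzdccuu" (len 12), cursors c1@4 c2@12 c3@12, authorship ..11....2323

Answer: 4 12 12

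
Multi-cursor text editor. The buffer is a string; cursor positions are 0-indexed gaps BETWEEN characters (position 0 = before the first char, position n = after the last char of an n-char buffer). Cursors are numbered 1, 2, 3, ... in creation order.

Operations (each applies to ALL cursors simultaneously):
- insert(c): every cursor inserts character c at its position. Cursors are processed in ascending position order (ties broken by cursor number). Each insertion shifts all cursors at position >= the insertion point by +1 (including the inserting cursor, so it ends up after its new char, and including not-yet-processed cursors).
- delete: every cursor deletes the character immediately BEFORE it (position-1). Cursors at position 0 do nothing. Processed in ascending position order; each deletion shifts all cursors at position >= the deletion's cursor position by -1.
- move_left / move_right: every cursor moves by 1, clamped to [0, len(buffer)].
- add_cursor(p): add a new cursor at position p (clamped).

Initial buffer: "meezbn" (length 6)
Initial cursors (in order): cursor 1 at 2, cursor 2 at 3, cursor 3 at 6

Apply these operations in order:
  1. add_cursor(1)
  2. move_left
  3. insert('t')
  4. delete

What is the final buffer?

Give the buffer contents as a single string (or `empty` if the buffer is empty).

Answer: meezbn

Derivation:
After op 1 (add_cursor(1)): buffer="meezbn" (len 6), cursors c4@1 c1@2 c2@3 c3@6, authorship ......
After op 2 (move_left): buffer="meezbn" (len 6), cursors c4@0 c1@1 c2@2 c3@5, authorship ......
After op 3 (insert('t')): buffer="tmtetezbtn" (len 10), cursors c4@1 c1@3 c2@5 c3@9, authorship 4.1.2...3.
After op 4 (delete): buffer="meezbn" (len 6), cursors c4@0 c1@1 c2@2 c3@5, authorship ......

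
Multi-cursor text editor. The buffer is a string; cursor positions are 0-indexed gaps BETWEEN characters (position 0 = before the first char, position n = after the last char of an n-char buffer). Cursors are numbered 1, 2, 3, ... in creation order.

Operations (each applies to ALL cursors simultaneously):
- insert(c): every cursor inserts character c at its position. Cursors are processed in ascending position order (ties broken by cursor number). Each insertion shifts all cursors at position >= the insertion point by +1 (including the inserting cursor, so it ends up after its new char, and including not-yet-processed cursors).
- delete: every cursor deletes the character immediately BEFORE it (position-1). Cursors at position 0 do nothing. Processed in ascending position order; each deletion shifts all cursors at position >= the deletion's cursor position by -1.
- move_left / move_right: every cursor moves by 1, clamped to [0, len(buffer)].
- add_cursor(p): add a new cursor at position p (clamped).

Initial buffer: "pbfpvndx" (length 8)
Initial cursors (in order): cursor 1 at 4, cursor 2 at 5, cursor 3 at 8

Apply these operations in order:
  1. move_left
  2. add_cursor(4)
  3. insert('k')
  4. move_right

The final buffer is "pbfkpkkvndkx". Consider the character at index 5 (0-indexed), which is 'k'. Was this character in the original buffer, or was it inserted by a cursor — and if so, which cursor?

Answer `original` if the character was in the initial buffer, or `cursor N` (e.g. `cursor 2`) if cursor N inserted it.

After op 1 (move_left): buffer="pbfpvndx" (len 8), cursors c1@3 c2@4 c3@7, authorship ........
After op 2 (add_cursor(4)): buffer="pbfpvndx" (len 8), cursors c1@3 c2@4 c4@4 c3@7, authorship ........
After op 3 (insert('k')): buffer="pbfkpkkvndkx" (len 12), cursors c1@4 c2@7 c4@7 c3@11, authorship ...1.24...3.
After op 4 (move_right): buffer="pbfkpkkvndkx" (len 12), cursors c1@5 c2@8 c4@8 c3@12, authorship ...1.24...3.
Authorship (.=original, N=cursor N): . . . 1 . 2 4 . . . 3 .
Index 5: author = 2

Answer: cursor 2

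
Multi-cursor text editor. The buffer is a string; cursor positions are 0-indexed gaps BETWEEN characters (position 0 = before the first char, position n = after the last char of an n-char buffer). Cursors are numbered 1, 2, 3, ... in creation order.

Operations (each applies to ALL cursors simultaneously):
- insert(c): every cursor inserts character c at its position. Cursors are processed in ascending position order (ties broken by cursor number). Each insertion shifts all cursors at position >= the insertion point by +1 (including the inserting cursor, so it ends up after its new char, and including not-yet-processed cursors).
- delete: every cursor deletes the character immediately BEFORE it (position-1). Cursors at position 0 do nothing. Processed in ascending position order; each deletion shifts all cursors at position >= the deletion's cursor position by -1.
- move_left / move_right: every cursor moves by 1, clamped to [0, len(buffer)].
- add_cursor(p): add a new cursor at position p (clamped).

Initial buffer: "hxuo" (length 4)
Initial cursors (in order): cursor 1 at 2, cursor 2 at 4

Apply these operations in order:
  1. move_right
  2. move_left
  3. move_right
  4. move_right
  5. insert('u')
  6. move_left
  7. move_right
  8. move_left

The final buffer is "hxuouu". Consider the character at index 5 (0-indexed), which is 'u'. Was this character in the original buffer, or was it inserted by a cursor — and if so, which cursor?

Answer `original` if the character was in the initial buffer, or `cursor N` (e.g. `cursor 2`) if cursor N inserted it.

After op 1 (move_right): buffer="hxuo" (len 4), cursors c1@3 c2@4, authorship ....
After op 2 (move_left): buffer="hxuo" (len 4), cursors c1@2 c2@3, authorship ....
After op 3 (move_right): buffer="hxuo" (len 4), cursors c1@3 c2@4, authorship ....
After op 4 (move_right): buffer="hxuo" (len 4), cursors c1@4 c2@4, authorship ....
After op 5 (insert('u')): buffer="hxuouu" (len 6), cursors c1@6 c2@6, authorship ....12
After op 6 (move_left): buffer="hxuouu" (len 6), cursors c1@5 c2@5, authorship ....12
After op 7 (move_right): buffer="hxuouu" (len 6), cursors c1@6 c2@6, authorship ....12
After op 8 (move_left): buffer="hxuouu" (len 6), cursors c1@5 c2@5, authorship ....12
Authorship (.=original, N=cursor N): . . . . 1 2
Index 5: author = 2

Answer: cursor 2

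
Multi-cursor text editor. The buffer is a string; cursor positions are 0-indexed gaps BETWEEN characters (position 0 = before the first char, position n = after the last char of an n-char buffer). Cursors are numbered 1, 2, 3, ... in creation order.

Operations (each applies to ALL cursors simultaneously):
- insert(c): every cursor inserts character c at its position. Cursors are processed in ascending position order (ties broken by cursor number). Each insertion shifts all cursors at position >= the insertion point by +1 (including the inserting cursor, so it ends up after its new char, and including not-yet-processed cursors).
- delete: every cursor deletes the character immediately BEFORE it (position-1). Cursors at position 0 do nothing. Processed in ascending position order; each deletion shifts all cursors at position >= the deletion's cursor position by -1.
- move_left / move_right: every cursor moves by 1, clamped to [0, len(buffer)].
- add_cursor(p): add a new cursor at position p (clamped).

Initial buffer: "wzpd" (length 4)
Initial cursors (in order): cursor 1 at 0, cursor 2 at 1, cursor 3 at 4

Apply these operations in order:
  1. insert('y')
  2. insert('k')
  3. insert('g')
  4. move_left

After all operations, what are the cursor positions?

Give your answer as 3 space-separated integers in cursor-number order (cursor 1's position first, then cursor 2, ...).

After op 1 (insert('y')): buffer="ywyzpdy" (len 7), cursors c1@1 c2@3 c3@7, authorship 1.2...3
After op 2 (insert('k')): buffer="ykwykzpdyk" (len 10), cursors c1@2 c2@5 c3@10, authorship 11.22...33
After op 3 (insert('g')): buffer="ykgwykgzpdykg" (len 13), cursors c1@3 c2@7 c3@13, authorship 111.222...333
After op 4 (move_left): buffer="ykgwykgzpdykg" (len 13), cursors c1@2 c2@6 c3@12, authorship 111.222...333

Answer: 2 6 12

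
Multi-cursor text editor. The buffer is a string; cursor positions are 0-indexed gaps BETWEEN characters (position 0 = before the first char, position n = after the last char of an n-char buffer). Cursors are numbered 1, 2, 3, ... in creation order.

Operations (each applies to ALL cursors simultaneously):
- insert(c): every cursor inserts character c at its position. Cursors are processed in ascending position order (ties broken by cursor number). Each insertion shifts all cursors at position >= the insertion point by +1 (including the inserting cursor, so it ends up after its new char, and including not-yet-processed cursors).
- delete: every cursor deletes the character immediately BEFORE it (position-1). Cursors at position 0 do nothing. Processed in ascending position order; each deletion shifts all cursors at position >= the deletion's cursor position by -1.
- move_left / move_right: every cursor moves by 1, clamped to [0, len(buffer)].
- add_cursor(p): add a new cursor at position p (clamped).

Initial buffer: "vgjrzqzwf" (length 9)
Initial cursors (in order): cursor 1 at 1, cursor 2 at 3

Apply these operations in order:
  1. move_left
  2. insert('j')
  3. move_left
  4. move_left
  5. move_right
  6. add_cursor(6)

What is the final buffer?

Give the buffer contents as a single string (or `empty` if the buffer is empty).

After op 1 (move_left): buffer="vgjrzqzwf" (len 9), cursors c1@0 c2@2, authorship .........
After op 2 (insert('j')): buffer="jvgjjrzqzwf" (len 11), cursors c1@1 c2@4, authorship 1..2.......
After op 3 (move_left): buffer="jvgjjrzqzwf" (len 11), cursors c1@0 c2@3, authorship 1..2.......
After op 4 (move_left): buffer="jvgjjrzqzwf" (len 11), cursors c1@0 c2@2, authorship 1..2.......
After op 5 (move_right): buffer="jvgjjrzqzwf" (len 11), cursors c1@1 c2@3, authorship 1..2.......
After op 6 (add_cursor(6)): buffer="jvgjjrzqzwf" (len 11), cursors c1@1 c2@3 c3@6, authorship 1..2.......

Answer: jvgjjrzqzwf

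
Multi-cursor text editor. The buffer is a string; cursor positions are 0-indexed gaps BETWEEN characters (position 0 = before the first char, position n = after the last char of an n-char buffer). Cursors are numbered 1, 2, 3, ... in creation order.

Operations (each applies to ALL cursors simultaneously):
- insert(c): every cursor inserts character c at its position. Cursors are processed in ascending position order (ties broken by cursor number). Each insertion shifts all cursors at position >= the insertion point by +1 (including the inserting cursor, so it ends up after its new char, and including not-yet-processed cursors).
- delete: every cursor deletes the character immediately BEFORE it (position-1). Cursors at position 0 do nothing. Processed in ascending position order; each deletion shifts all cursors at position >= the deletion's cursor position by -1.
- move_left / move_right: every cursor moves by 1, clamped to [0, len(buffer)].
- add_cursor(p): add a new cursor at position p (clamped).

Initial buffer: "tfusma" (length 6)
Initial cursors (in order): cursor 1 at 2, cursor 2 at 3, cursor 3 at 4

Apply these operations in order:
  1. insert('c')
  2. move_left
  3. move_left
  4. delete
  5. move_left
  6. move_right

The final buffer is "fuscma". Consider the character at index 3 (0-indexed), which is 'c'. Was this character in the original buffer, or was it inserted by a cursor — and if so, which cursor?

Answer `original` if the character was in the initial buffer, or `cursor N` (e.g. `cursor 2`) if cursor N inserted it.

Answer: cursor 3

Derivation:
After op 1 (insert('c')): buffer="tfcucscma" (len 9), cursors c1@3 c2@5 c3@7, authorship ..1.2.3..
After op 2 (move_left): buffer="tfcucscma" (len 9), cursors c1@2 c2@4 c3@6, authorship ..1.2.3..
After op 3 (move_left): buffer="tfcucscma" (len 9), cursors c1@1 c2@3 c3@5, authorship ..1.2.3..
After op 4 (delete): buffer="fuscma" (len 6), cursors c1@0 c2@1 c3@2, authorship ...3..
After op 5 (move_left): buffer="fuscma" (len 6), cursors c1@0 c2@0 c3@1, authorship ...3..
After op 6 (move_right): buffer="fuscma" (len 6), cursors c1@1 c2@1 c3@2, authorship ...3..
Authorship (.=original, N=cursor N): . . . 3 . .
Index 3: author = 3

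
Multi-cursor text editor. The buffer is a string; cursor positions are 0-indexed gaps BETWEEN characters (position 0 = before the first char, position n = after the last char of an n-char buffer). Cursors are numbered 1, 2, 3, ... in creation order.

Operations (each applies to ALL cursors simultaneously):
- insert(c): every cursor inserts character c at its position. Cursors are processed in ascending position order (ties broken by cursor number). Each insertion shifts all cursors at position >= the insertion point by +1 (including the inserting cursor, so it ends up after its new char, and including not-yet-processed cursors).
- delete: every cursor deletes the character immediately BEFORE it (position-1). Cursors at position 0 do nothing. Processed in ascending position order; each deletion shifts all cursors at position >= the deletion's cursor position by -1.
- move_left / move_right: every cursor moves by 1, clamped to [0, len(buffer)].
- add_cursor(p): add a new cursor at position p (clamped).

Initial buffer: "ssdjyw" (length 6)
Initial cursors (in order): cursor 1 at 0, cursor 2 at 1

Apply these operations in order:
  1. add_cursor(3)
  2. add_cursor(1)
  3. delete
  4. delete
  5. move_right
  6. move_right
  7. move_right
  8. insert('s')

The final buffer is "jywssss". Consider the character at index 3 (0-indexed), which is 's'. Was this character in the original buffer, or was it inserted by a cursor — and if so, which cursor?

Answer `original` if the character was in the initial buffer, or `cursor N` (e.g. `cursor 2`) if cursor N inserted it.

After op 1 (add_cursor(3)): buffer="ssdjyw" (len 6), cursors c1@0 c2@1 c3@3, authorship ......
After op 2 (add_cursor(1)): buffer="ssdjyw" (len 6), cursors c1@0 c2@1 c4@1 c3@3, authorship ......
After op 3 (delete): buffer="sjyw" (len 4), cursors c1@0 c2@0 c4@0 c3@1, authorship ....
After op 4 (delete): buffer="jyw" (len 3), cursors c1@0 c2@0 c3@0 c4@0, authorship ...
After op 5 (move_right): buffer="jyw" (len 3), cursors c1@1 c2@1 c3@1 c4@1, authorship ...
After op 6 (move_right): buffer="jyw" (len 3), cursors c1@2 c2@2 c3@2 c4@2, authorship ...
After op 7 (move_right): buffer="jyw" (len 3), cursors c1@3 c2@3 c3@3 c4@3, authorship ...
After op 8 (insert('s')): buffer="jywssss" (len 7), cursors c1@7 c2@7 c3@7 c4@7, authorship ...1234
Authorship (.=original, N=cursor N): . . . 1 2 3 4
Index 3: author = 1

Answer: cursor 1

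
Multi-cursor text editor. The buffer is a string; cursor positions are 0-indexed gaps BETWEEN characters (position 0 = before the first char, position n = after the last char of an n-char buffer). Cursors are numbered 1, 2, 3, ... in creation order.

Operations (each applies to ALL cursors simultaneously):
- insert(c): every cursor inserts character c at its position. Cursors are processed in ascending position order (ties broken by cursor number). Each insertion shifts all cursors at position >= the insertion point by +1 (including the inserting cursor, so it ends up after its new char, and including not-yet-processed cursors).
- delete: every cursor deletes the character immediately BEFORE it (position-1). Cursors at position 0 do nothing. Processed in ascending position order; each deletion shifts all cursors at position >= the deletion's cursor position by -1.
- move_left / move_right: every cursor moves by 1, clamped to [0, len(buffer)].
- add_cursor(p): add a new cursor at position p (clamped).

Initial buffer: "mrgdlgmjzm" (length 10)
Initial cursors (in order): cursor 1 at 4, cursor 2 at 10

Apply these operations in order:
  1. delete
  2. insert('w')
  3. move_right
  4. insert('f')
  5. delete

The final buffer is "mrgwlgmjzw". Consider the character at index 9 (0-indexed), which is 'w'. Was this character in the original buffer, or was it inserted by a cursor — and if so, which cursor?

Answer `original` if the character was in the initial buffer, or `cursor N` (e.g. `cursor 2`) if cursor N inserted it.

After op 1 (delete): buffer="mrglgmjz" (len 8), cursors c1@3 c2@8, authorship ........
After op 2 (insert('w')): buffer="mrgwlgmjzw" (len 10), cursors c1@4 c2@10, authorship ...1.....2
After op 3 (move_right): buffer="mrgwlgmjzw" (len 10), cursors c1@5 c2@10, authorship ...1.....2
After op 4 (insert('f')): buffer="mrgwlfgmjzwf" (len 12), cursors c1@6 c2@12, authorship ...1.1....22
After op 5 (delete): buffer="mrgwlgmjzw" (len 10), cursors c1@5 c2@10, authorship ...1.....2
Authorship (.=original, N=cursor N): . . . 1 . . . . . 2
Index 9: author = 2

Answer: cursor 2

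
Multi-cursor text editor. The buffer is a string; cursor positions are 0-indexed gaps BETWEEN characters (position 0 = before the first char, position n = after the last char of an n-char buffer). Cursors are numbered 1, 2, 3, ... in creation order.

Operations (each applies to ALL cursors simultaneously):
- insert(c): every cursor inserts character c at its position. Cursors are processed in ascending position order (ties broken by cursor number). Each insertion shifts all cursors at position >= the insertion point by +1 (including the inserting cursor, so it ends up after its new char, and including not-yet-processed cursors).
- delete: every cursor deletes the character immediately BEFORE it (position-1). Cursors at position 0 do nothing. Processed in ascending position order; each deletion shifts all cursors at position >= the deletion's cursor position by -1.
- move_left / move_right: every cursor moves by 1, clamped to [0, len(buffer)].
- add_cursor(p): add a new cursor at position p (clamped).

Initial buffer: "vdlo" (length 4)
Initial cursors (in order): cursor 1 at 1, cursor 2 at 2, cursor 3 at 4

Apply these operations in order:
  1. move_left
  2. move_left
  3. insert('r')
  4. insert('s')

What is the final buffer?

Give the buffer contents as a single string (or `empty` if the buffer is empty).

Answer: rrssvdrslo

Derivation:
After op 1 (move_left): buffer="vdlo" (len 4), cursors c1@0 c2@1 c3@3, authorship ....
After op 2 (move_left): buffer="vdlo" (len 4), cursors c1@0 c2@0 c3@2, authorship ....
After op 3 (insert('r')): buffer="rrvdrlo" (len 7), cursors c1@2 c2@2 c3@5, authorship 12..3..
After op 4 (insert('s')): buffer="rrssvdrslo" (len 10), cursors c1@4 c2@4 c3@8, authorship 1212..33..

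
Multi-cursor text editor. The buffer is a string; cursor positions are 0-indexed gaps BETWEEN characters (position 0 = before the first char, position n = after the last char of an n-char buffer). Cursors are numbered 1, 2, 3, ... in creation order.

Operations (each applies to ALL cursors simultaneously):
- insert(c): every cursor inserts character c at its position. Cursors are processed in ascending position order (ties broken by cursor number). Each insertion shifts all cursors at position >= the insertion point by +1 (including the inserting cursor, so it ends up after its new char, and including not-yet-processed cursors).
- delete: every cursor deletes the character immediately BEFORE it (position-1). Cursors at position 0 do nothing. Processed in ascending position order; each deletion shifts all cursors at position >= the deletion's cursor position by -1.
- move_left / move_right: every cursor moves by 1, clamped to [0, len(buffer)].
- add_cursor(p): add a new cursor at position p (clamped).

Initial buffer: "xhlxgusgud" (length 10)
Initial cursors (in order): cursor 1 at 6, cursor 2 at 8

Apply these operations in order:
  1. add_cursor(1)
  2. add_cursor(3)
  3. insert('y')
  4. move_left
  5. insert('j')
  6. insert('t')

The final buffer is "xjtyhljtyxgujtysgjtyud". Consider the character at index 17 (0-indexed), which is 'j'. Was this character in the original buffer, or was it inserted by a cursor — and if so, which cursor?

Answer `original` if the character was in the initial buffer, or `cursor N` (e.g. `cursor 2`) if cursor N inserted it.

Answer: cursor 2

Derivation:
After op 1 (add_cursor(1)): buffer="xhlxgusgud" (len 10), cursors c3@1 c1@6 c2@8, authorship ..........
After op 2 (add_cursor(3)): buffer="xhlxgusgud" (len 10), cursors c3@1 c4@3 c1@6 c2@8, authorship ..........
After op 3 (insert('y')): buffer="xyhlyxguysgyud" (len 14), cursors c3@2 c4@5 c1@9 c2@12, authorship .3..4...1..2..
After op 4 (move_left): buffer="xyhlyxguysgyud" (len 14), cursors c3@1 c4@4 c1@8 c2@11, authorship .3..4...1..2..
After op 5 (insert('j')): buffer="xjyhljyxgujysgjyud" (len 18), cursors c3@2 c4@6 c1@11 c2@15, authorship .33..44...11..22..
After op 6 (insert('t')): buffer="xjtyhljtyxgujtysgjtyud" (len 22), cursors c3@3 c4@8 c1@14 c2@19, authorship .333..444...111..222..
Authorship (.=original, N=cursor N): . 3 3 3 . . 4 4 4 . . . 1 1 1 . . 2 2 2 . .
Index 17: author = 2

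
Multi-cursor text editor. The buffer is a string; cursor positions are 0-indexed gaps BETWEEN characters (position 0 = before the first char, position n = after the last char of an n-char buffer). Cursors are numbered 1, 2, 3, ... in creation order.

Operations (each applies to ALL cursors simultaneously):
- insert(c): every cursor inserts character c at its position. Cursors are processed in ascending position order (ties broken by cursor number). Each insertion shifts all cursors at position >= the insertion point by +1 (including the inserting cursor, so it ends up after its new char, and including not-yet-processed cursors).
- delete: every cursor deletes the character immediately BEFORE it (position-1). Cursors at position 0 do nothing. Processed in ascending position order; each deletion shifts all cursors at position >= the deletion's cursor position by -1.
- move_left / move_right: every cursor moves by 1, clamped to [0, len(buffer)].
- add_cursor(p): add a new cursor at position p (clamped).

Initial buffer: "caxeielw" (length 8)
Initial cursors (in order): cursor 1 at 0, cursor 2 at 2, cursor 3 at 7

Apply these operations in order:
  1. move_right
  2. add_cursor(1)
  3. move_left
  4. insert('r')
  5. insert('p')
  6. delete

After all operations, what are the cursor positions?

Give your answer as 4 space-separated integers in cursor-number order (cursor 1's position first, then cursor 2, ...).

After op 1 (move_right): buffer="caxeielw" (len 8), cursors c1@1 c2@3 c3@8, authorship ........
After op 2 (add_cursor(1)): buffer="caxeielw" (len 8), cursors c1@1 c4@1 c2@3 c3@8, authorship ........
After op 3 (move_left): buffer="caxeielw" (len 8), cursors c1@0 c4@0 c2@2 c3@7, authorship ........
After op 4 (insert('r')): buffer="rrcarxeielrw" (len 12), cursors c1@2 c4@2 c2@5 c3@11, authorship 14..2.....3.
After op 5 (insert('p')): buffer="rrppcarpxeielrpw" (len 16), cursors c1@4 c4@4 c2@8 c3@15, authorship 1414..22.....33.
After op 6 (delete): buffer="rrcarxeielrw" (len 12), cursors c1@2 c4@2 c2@5 c3@11, authorship 14..2.....3.

Answer: 2 5 11 2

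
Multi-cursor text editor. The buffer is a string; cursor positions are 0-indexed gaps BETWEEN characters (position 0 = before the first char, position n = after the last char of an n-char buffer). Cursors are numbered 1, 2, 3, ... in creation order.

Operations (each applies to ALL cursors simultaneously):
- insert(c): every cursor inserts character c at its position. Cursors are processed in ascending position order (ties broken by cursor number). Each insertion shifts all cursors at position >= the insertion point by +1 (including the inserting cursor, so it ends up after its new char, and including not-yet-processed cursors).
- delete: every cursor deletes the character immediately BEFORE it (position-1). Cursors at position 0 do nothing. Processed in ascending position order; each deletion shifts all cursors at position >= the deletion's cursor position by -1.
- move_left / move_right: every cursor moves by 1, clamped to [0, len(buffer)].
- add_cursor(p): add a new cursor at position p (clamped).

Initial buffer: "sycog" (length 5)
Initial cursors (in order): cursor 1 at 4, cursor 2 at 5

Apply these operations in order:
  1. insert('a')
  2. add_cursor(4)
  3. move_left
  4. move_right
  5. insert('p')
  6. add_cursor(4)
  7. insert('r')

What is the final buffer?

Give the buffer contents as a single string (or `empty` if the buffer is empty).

After op 1 (insert('a')): buffer="sycoaga" (len 7), cursors c1@5 c2@7, authorship ....1.2
After op 2 (add_cursor(4)): buffer="sycoaga" (len 7), cursors c3@4 c1@5 c2@7, authorship ....1.2
After op 3 (move_left): buffer="sycoaga" (len 7), cursors c3@3 c1@4 c2@6, authorship ....1.2
After op 4 (move_right): buffer="sycoaga" (len 7), cursors c3@4 c1@5 c2@7, authorship ....1.2
After op 5 (insert('p')): buffer="sycopapgap" (len 10), cursors c3@5 c1@7 c2@10, authorship ....311.22
After op 6 (add_cursor(4)): buffer="sycopapgap" (len 10), cursors c4@4 c3@5 c1@7 c2@10, authorship ....311.22
After op 7 (insert('r')): buffer="sycorpraprgapr" (len 14), cursors c4@5 c3@7 c1@10 c2@14, authorship ....433111.222

Answer: sycorpraprgapr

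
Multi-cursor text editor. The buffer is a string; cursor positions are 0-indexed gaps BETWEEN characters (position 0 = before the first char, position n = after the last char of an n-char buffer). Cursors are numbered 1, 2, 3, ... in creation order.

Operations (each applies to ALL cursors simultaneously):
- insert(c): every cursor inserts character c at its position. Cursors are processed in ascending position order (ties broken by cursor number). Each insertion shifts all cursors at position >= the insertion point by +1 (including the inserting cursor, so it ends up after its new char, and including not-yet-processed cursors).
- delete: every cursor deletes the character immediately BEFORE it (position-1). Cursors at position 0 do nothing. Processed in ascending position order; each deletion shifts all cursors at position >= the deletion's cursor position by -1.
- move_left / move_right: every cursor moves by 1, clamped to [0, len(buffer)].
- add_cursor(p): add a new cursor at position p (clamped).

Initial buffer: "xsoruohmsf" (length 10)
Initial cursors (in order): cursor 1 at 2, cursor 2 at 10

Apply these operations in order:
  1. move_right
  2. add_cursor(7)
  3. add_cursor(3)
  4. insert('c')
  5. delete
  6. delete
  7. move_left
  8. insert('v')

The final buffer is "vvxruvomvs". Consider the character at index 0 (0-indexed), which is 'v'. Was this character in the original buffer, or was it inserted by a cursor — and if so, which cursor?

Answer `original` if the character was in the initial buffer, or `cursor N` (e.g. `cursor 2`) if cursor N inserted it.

Answer: cursor 1

Derivation:
After op 1 (move_right): buffer="xsoruohmsf" (len 10), cursors c1@3 c2@10, authorship ..........
After op 2 (add_cursor(7)): buffer="xsoruohmsf" (len 10), cursors c1@3 c3@7 c2@10, authorship ..........
After op 3 (add_cursor(3)): buffer="xsoruohmsf" (len 10), cursors c1@3 c4@3 c3@7 c2@10, authorship ..........
After op 4 (insert('c')): buffer="xsoccruohcmsfc" (len 14), cursors c1@5 c4@5 c3@10 c2@14, authorship ...14....3...2
After op 5 (delete): buffer="xsoruohmsf" (len 10), cursors c1@3 c4@3 c3@7 c2@10, authorship ..........
After op 6 (delete): buffer="xruoms" (len 6), cursors c1@1 c4@1 c3@4 c2@6, authorship ......
After op 7 (move_left): buffer="xruoms" (len 6), cursors c1@0 c4@0 c3@3 c2@5, authorship ......
After op 8 (insert('v')): buffer="vvxruvomvs" (len 10), cursors c1@2 c4@2 c3@6 c2@9, authorship 14...3..2.
Authorship (.=original, N=cursor N): 1 4 . . . 3 . . 2 .
Index 0: author = 1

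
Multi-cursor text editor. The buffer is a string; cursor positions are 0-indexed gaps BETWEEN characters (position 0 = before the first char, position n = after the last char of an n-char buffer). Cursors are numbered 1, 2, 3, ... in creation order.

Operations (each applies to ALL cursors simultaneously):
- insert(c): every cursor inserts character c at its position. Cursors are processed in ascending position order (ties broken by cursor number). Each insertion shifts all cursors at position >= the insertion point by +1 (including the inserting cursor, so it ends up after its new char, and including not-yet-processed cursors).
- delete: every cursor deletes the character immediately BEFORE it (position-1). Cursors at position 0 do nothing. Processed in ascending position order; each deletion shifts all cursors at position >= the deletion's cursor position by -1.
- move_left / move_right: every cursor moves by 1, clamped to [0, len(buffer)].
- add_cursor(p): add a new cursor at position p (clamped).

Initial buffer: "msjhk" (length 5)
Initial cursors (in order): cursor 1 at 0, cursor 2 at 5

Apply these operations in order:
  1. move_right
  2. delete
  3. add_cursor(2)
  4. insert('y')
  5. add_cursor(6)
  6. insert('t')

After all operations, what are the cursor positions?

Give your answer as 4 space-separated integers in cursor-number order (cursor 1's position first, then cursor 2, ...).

Answer: 2 10 6 10

Derivation:
After op 1 (move_right): buffer="msjhk" (len 5), cursors c1@1 c2@5, authorship .....
After op 2 (delete): buffer="sjh" (len 3), cursors c1@0 c2@3, authorship ...
After op 3 (add_cursor(2)): buffer="sjh" (len 3), cursors c1@0 c3@2 c2@3, authorship ...
After op 4 (insert('y')): buffer="ysjyhy" (len 6), cursors c1@1 c3@4 c2@6, authorship 1..3.2
After op 5 (add_cursor(6)): buffer="ysjyhy" (len 6), cursors c1@1 c3@4 c2@6 c4@6, authorship 1..3.2
After op 6 (insert('t')): buffer="ytsjythytt" (len 10), cursors c1@2 c3@6 c2@10 c4@10, authorship 11..33.224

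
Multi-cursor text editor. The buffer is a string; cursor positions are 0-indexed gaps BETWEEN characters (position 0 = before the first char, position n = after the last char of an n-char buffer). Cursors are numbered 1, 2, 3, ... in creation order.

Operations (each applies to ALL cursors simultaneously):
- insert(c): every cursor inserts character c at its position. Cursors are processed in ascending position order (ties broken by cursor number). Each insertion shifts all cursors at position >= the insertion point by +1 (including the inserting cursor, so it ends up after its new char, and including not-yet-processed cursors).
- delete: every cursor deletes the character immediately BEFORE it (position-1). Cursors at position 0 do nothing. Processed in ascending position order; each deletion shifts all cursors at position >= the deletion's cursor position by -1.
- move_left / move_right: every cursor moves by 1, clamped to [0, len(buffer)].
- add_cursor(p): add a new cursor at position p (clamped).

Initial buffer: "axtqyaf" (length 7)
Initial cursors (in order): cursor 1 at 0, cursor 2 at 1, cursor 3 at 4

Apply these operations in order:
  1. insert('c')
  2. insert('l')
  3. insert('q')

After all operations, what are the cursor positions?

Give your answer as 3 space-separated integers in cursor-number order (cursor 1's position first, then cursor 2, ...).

After op 1 (insert('c')): buffer="cacxtqcyaf" (len 10), cursors c1@1 c2@3 c3@7, authorship 1.2...3...
After op 2 (insert('l')): buffer="claclxtqclyaf" (len 13), cursors c1@2 c2@5 c3@10, authorship 11.22...33...
After op 3 (insert('q')): buffer="clqaclqxtqclqyaf" (len 16), cursors c1@3 c2@7 c3@13, authorship 111.222...333...

Answer: 3 7 13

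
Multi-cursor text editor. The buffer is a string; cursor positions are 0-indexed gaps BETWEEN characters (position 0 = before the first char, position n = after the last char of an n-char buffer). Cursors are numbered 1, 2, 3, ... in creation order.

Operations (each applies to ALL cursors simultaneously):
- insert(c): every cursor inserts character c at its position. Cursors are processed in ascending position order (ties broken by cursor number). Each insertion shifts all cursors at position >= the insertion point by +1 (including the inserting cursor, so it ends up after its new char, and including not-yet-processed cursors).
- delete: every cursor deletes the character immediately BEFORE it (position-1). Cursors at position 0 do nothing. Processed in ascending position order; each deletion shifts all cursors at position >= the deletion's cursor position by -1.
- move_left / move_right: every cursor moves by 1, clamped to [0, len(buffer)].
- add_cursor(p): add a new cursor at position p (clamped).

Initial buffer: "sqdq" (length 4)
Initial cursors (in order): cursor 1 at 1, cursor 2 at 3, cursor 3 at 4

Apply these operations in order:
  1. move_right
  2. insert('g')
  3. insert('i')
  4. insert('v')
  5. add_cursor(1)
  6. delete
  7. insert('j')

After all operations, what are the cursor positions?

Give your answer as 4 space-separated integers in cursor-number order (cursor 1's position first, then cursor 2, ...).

After op 1 (move_right): buffer="sqdq" (len 4), cursors c1@2 c2@4 c3@4, authorship ....
After op 2 (insert('g')): buffer="sqgdqgg" (len 7), cursors c1@3 c2@7 c3@7, authorship ..1..23
After op 3 (insert('i')): buffer="sqgidqggii" (len 10), cursors c1@4 c2@10 c3@10, authorship ..11..2323
After op 4 (insert('v')): buffer="sqgivdqggiivv" (len 13), cursors c1@5 c2@13 c3@13, authorship ..111..232323
After op 5 (add_cursor(1)): buffer="sqgivdqggiivv" (len 13), cursors c4@1 c1@5 c2@13 c3@13, authorship ..111..232323
After op 6 (delete): buffer="qgidqggii" (len 9), cursors c4@0 c1@3 c2@9 c3@9, authorship .11..2323
After op 7 (insert('j')): buffer="jqgijdqggiijj" (len 13), cursors c4@1 c1@5 c2@13 c3@13, authorship 4.111..232323

Answer: 5 13 13 1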